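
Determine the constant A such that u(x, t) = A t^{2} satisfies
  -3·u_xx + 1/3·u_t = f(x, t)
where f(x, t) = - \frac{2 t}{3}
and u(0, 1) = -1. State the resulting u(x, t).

Substitute the ansatz u = A t^{2} into the left-hand side.
Derivatives of the ansatz:
  u_xx = 0
  u_t = 2 A t
Term by term:
  -3·u_xx = 0
  1/3·u_t = \frac{2 A t}{3}
So the left-hand side equals
  \frac{2 A t}{3}
This must equal f(x, t) = - \frac{2 t}{3} identically.
Matching coefficients of the independent functions:
  [t]:  \frac{2 A}{3} = - \frac{2}{3}
Solving: A = -1.
Check against the point condition:
  u(0, 1) = -1  ⟹  A = -1  ✓
Hence u(x, t) = - t^{2}.

Answer: u(x, t) = - t^{2}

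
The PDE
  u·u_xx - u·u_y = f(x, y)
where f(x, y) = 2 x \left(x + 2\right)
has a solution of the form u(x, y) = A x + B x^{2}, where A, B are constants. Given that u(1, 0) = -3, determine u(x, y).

Substitute the ansatz u = A x + B x^{2} into the left-hand side.
Derivatives of the ansatz:
  u_xx = 2 B
  u_y = 0
Term by term:
  u·u_xx = 2 A B x + 2 B^{2} x^{2}
  -u·u_y = 0
So the left-hand side equals
  2 A B x + 2 B^{2} x^{2}
This must equal f(x, y) identically; expanded, f = 2 x^{2} + 4 x.
Matching coefficients of the independent functions:
  [x]:  2 A B = 4
  [x^{2}]:  2 B^{2} = 2
These equations allow (A, B) = (-2, -1) or (2, 1).
Impose the point condition(s):
  u(1, 0) = -3  ⟹  A + B = -3
Only A = -2, B = -1 satisfies everything.
Hence u(x, y) = - x^{2} - 2 x.

Answer: u(x, y) = - x^{2} - 2 x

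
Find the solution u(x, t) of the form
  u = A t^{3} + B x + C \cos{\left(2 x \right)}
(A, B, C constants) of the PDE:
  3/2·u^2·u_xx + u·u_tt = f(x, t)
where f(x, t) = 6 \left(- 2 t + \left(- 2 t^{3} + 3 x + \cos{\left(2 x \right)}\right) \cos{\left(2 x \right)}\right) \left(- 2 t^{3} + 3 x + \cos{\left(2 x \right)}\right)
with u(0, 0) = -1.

Substitute the ansatz u = A t^{3} + B x + C \cos{\left(2 x \right)} into the left-hand side.
Derivatives of the ansatz:
  u_xx = - 4 C \cos{\left(2 x \right)}
  u_tt = 6 A t
Term by term:
  3/2·u^2·u_xx = - 6 A^{2} C t^{6} \cos{\left(2 x \right)} - 12 A B C t^{3} x \cos{\left(2 x \right)} - 12 A C^{2} t^{3} \cos^{2}{\left(2 x \right)} - 6 B^{2} C x^{2} \cos{\left(2 x \right)} - 12 B C^{2} x \cos^{2}{\left(2 x \right)} - 6 C^{3} \cos^{3}{\left(2 x \right)}
  u·u_tt = 6 A^{2} t^{4} + 6 A B t x + 6 A C t \cos{\left(2 x \right)}
So the left-hand side equals
  - 6 A^{2} C t^{6} \cos{\left(2 x \right)} + 6 A^{2} t^{4} - 12 A B C t^{3} x \cos{\left(2 x \right)} + 6 A B t x - 12 A C^{2} t^{3} \cos^{2}{\left(2 x \right)} + 6 A C t \cos{\left(2 x \right)} - 6 B^{2} C x^{2} \cos{\left(2 x \right)} - 12 B C^{2} x \cos^{2}{\left(2 x \right)} - 6 C^{3} \cos^{3}{\left(2 x \right)}
This must equal f(x, t) identically; expanded, f = 24 t^{6} \cos{\left(2 x \right)} + 24 t^{4} - 72 t^{3} x \cos{\left(2 x \right)} - 24 t^{3} \cos^{2}{\left(2 x \right)} - 36 t x - 12 t \cos{\left(2 x \right)} + 54 x^{2} \cos{\left(2 x \right)} + 36 x \cos^{2}{\left(2 x \right)} + 6 \cos^{3}{\left(2 x \right)}.
Matching coefficients of the independent functions:
  [t^{4}]:  6 A^{2} = 24
  [t x]:  6 A B = -36
  [t \cos{\left(2 x \right)}]:  6 A C = -12
  [t^{3} \cos^{2}{\left(2 x \right)}]:  - 12 A C^{2} = -24
  [t^{6} \cos{\left(2 x \right)}]:  - 6 A^{2} C = 24
  [x \cos^{2}{\left(2 x \right)}]:  - 12 B C^{2} = 36
  [x^{2} \cos{\left(2 x \right)}]:  - 6 B^{2} C = 54
  [t^{3} x \cos{\left(2 x \right)}]:  - 12 A B C = -72
  [\cos^{3}{\left(2 x \right)}]:  - 6 C^{3} = 6
Solving: A = 2, B = -3, C = -1.
Check against the point condition:
  u(0, 0) = -1  ⟹  C = -1  ✓
Hence u(x, t) = 2 t^{3} - 3 x - \cos{\left(2 x \right)}.

Answer: u(x, t) = 2 t^{3} - 3 x - \cos{\left(2 x \right)}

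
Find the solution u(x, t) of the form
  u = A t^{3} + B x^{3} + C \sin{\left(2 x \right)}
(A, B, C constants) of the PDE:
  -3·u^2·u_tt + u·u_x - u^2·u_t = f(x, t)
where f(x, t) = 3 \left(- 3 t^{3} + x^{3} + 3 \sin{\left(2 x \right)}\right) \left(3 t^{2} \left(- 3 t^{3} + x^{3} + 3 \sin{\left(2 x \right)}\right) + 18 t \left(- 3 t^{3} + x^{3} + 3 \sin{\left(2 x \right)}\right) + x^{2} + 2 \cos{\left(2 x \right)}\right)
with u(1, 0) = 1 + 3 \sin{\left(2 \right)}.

Substitute the ansatz u = A t^{3} + B x^{3} + C \sin{\left(2 x \right)} into the left-hand side.
Derivatives of the ansatz:
  u_tt = 6 A t
  u_x = 3 B x^{2} + 2 C \cos{\left(2 x \right)}
  u_t = 3 A t^{2}
Term by term:
  -3·u^2·u_tt = - 18 A^{3} t^{7} - 36 A^{2} B t^{4} x^{3} - 36 A^{2} C t^{4} \sin{\left(2 x \right)} - 18 A B^{2} t x^{6} - 36 A B C t x^{3} \sin{\left(2 x \right)} - 18 A C^{2} t \sin^{2}{\left(2 x \right)}
  u·u_x = 3 A B t^{3} x^{2} + 2 A C t^{3} \cos{\left(2 x \right)} + 3 B^{2} x^{5} + 2 B C x^{3} \cos{\left(2 x \right)} + 3 B C x^{2} \sin{\left(2 x \right)} + 2 C^{2} \sin{\left(2 x \right)} \cos{\left(2 x \right)}
  -u^2·u_t = - 3 A^{3} t^{8} - 6 A^{2} B t^{5} x^{3} - 6 A^{2} C t^{5} \sin{\left(2 x \right)} - 3 A B^{2} t^{2} x^{6} - 6 A B C t^{2} x^{3} \sin{\left(2 x \right)} - 3 A C^{2} t^{2} \sin^{2}{\left(2 x \right)}
So the left-hand side equals
  - 3 A^{3} t^{8} - 18 A^{3} t^{7} - 6 A^{2} B t^{5} x^{3} - 36 A^{2} B t^{4} x^{3} - 6 A^{2} C t^{5} \sin{\left(2 x \right)} - 36 A^{2} C t^{4} \sin{\left(2 x \right)} - 3 A B^{2} t^{2} x^{6} - 18 A B^{2} t x^{6} - 6 A B C t^{2} x^{3} \sin{\left(2 x \right)} - 36 A B C t x^{3} \sin{\left(2 x \right)} + 3 A B t^{3} x^{2} - 3 A C^{2} t^{2} \sin^{2}{\left(2 x \right)} - 18 A C^{2} t \sin^{2}{\left(2 x \right)} + 2 A C t^{3} \cos{\left(2 x \right)} + 3 B^{2} x^{5} + 2 B C x^{3} \cos{\left(2 x \right)} + 3 B C x^{2} \sin{\left(2 x \right)} + 2 C^{2} \sin{\left(2 x \right)} \cos{\left(2 x \right)}
This must equal f(x, t) identically; expanded, f = 81 t^{8} + 486 t^{7} - 54 t^{5} x^{3} - 162 t^{5} \sin{\left(2 x \right)} - 324 t^{4} x^{3} - 972 t^{4} \sin{\left(2 x \right)} - 9 t^{3} x^{2} - 18 t^{3} \cos{\left(2 x \right)} + 9 t^{2} x^{6} + 54 t^{2} x^{3} \sin{\left(2 x \right)} + 81 t^{2} \sin^{2}{\left(2 x \right)} + 54 t x^{6} + 324 t x^{3} \sin{\left(2 x \right)} + 486 t \sin^{2}{\left(2 x \right)} + 3 x^{5} + 6 x^{3} \cos{\left(2 x \right)} + 9 x^{2} \sin{\left(2 x \right)} + 18 \sin{\left(2 x \right)} \cos{\left(2 x \right)}.
Matching coefficients of the independent functions:
(each divided by its leading coefficient; functions giving the same equation are listed together)
  [t^{7}, t^{8}]:  A^{3} + 27 = 0
  [x^{5}]:  B^{2} - 1 = 0
  [t x^{6}, t^{2} x^{6}]:  A B^{2} + 3 = 0
  [t \sin^{2}{\left(2 x \right)}, t^{2} \sin^{2}{\left(2 x \right)}]:  A C^{2} + 27 = 0
  [t^{3} x^{2}]:  A B + 3 = 0
  [t^{3} \cos{\left(2 x \right)}]:  A C + 9 = 0
  [t^{4} x^{3}, t^{5} x^{3}]:  A^{2} B - 9 = 0
  [t^{4} \sin{\left(2 x \right)}, t^{5} \sin{\left(2 x \right)}]:  A^{2} C - 27 = 0
  [x^{2} \sin{\left(2 x \right)}, x^{3} \cos{\left(2 x \right)}]:  B C - 3 = 0
  [\sin{\left(2 x \right)} \cos{\left(2 x \right)}]:  C^{2} - 9 = 0
  [t x^{3} \sin{\left(2 x \right)}, t^{2} x^{3} \sin{\left(2 x \right)}]:  A B C + 9 = 0
Solving: A = -3, B = 1, C = 3.
Check against the point condition:
  u(1, 0) = 1 + 3 \sin{\left(2 \right)}  ⟹  B + C \sin{\left(2 \right)} = 1 + 3 \sin{\left(2 \right)}  ✓
Hence u(x, t) = - 3 t^{3} + x^{3} + 3 \sin{\left(2 x \right)}.

Answer: u(x, t) = - 3 t^{3} + x^{3} + 3 \sin{\left(2 x \right)}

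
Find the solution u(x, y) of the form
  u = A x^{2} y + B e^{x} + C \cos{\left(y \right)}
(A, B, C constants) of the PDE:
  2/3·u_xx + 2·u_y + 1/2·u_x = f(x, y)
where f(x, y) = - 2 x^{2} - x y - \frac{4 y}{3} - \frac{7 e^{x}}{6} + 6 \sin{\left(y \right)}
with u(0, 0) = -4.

Substitute the ansatz u = A x^{2} y + B e^{x} + C \cos{\left(y \right)} into the left-hand side.
Derivatives of the ansatz:
  u_xx = 2 A y + B e^{x}
  u_y = A x^{2} - C \sin{\left(y \right)}
  u_x = 2 A x y + B e^{x}
Term by term:
  2/3·u_xx = \frac{4 A y}{3} + \frac{2 B e^{x}}{3}
  2·u_y = 2 A x^{2} - 2 C \sin{\left(y \right)}
  1/2·u_x = A x y + \frac{B e^{x}}{2}
So the left-hand side equals
  2 A x^{2} + A x y + \frac{4 A y}{3} + \frac{7 B e^{x}}{6} - 2 C \sin{\left(y \right)}
This must equal f(x, y) = - 2 x^{2} - x y - \frac{4 y}{3} - \frac{7 e^{x}}{6} + 6 \sin{\left(y \right)} identically.
Matching coefficients of the independent functions:
  [x^{2}]:  2 A = -2
  [y]:  \frac{4 A}{3} = - \frac{4}{3}
  [x y]:  A = -1
  [e^{x}]:  \frac{7 B}{6} = - \frac{7}{6}
  [\sin{\left(y \right)}]:  - 2 C = 6
Solving: A = -1, B = -1, C = -3.
Check against the point condition:
  u(0, 0) = -4  ⟹  B + C = -4  ✓
Hence u(x, y) = - x^{2} y - e^{x} - 3 \cos{\left(y \right)}.

Answer: u(x, y) = - x^{2} y - e^{x} - 3 \cos{\left(y \right)}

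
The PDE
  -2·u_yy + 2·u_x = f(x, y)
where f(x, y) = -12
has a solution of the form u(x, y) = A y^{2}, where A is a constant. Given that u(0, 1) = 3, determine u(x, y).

Answer: u(x, y) = 3 y^{2}

Derivation:
Substitute the ansatz u = A y^{2} into the left-hand side.
Derivatives of the ansatz:
  u_yy = 2 A
  u_x = 0
Term by term:
  -2·u_yy = - 4 A
  2·u_x = 0
So the left-hand side equals
  - 4 A
This must equal f(x, y) = -12 identically.
Matching coefficients of the independent functions:
  [constant term]:  - 4 A = -12
Solving: A = 3.
Check against the point condition:
  u(0, 1) = 3  ⟹  A = 3  ✓
Hence u(x, y) = 3 y^{2}.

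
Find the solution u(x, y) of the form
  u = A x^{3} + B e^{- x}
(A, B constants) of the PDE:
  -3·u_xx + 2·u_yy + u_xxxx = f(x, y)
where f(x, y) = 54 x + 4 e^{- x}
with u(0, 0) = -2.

Substitute the ansatz u = A x^{3} + B e^{- x} into the left-hand side.
Derivatives of the ansatz:
  u_xx = 6 A x + B e^{- x}
  u_yy = 0
  u_xxxx = B e^{- x}
Term by term:
  -3·u_xx = - 18 A x - 3 B e^{- x}
  2·u_yy = 0
  u_xxxx = B e^{- x}
So the left-hand side equals
  - 18 A x - 2 B e^{- x}
This must equal f(x, y) = 54 x + 4 e^{- x} identically.
Matching coefficients of the independent functions:
  [x]:  - 18 A = 54
  [e^{- x}]:  - 2 B = 4
Solving: A = -3, B = -2.
Check against the point condition:
  u(0, 0) = -2  ⟹  B = -2  ✓
Hence u(x, y) = - 3 x^{3} - 2 e^{- x}.

Answer: u(x, y) = - 3 x^{3} - 2 e^{- x}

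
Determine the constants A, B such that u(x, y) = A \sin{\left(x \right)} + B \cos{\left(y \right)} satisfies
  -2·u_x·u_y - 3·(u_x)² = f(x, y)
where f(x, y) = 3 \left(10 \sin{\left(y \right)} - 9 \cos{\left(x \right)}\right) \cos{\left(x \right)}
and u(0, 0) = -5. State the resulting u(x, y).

Substitute the ansatz u = A \sin{\left(x \right)} + B \cos{\left(y \right)} into the left-hand side.
Derivatives of the ansatz:
  u_x = A \cos{\left(x \right)}
  u_y = - B \sin{\left(y \right)}
Term by term:
  -2·u_x·u_y = 2 A B \sin{\left(y \right)} \cos{\left(x \right)}
  -3·(u_x)² = - 3 A^{2} \cos^{2}{\left(x \right)}
So the left-hand side equals
  - 3 A^{2} \cos^{2}{\left(x \right)} + 2 A B \sin{\left(y \right)} \cos{\left(x \right)}
This must equal f(x, y) = 3 \left(10 \sin{\left(y \right)} - 9 \cos{\left(x \right)}\right) \cos{\left(x \right)} identically.
Matching coefficients of the independent functions:
  [\sin{\left(y \right)} \cos{\left(x \right)}]:  2 A B = 30
  [\cos^{2}{\left(x \right)}]:  - 3 A^{2} = -27
These equations allow (A, B) = (-3, -5) or (3, 5).
Impose the point condition(s):
  u(0, 0) = -5  ⟹  B = -5
Only A = -3, B = -5 satisfies everything.
Hence u(x, y) = - 3 \sin{\left(x \right)} - 5 \cos{\left(y \right)}.

Answer: u(x, y) = - 3 \sin{\left(x \right)} - 5 \cos{\left(y \right)}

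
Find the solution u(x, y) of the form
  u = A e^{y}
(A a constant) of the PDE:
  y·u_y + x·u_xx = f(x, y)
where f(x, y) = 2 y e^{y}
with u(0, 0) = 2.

Substitute the ansatz u = A e^{y} into the left-hand side.
Derivatives of the ansatz:
  u_y = A e^{y}
  u_xx = 0
Term by term:
  y·u_y = A y e^{y}
  x·u_xx = 0
So the left-hand side equals
  A y e^{y}
This must equal f(x, y) = 2 y e^{y} identically.
Matching coefficients of the independent functions:
  [y e^{y}]:  A = 2
Solving: A = 2.
Check against the point condition:
  u(0, 0) = 2  ⟹  A = 2  ✓
Hence u(x, y) = 2 e^{y}.

Answer: u(x, y) = 2 e^{y}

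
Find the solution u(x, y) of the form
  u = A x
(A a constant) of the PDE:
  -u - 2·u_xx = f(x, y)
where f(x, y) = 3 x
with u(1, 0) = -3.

Substitute the ansatz u = A x into the left-hand side.
Derivatives of the ansatz:
  u_xx = 0
Term by term:
  -u = - A x
  -2·u_xx = 0
So the left-hand side equals
  - A x
This must equal f(x, y) = 3 x identically.
Matching coefficients of the independent functions:
  [x]:  - A = 3
Solving: A = -3.
Check against the point condition:
  u(1, 0) = -3  ⟹  A = -3  ✓
Hence u(x, y) = - 3 x.

Answer: u(x, y) = - 3 x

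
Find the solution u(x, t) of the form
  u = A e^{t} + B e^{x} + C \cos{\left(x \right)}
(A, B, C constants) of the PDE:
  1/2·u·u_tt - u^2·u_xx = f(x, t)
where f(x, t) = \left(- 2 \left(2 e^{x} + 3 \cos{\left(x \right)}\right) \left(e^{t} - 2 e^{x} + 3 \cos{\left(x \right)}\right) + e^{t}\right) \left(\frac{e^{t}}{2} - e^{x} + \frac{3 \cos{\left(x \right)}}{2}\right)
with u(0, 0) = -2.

Substitute the ansatz u = A e^{t} + B e^{x} + C \cos{\left(x \right)} into the left-hand side.
Derivatives of the ansatz:
  u_tt = A e^{t}
  u_xx = B e^{x} - C \cos{\left(x \right)}
Term by term:
  1/2·u·u_tt = \frac{A^{2} e^{2 t}}{2} + \frac{A B e^{t} e^{x}}{2} + \frac{A C e^{t} \cos{\left(x \right)}}{2}
  -u^2·u_xx = - A^{2} B e^{2 t} e^{x} + A^{2} C e^{2 t} \cos{\left(x \right)} - 2 A B^{2} e^{t} e^{2 x} + 2 A C^{2} e^{t} \cos^{2}{\left(x \right)} - B^{3} e^{3 x} - B^{2} C e^{2 x} \cos{\left(x \right)} + B C^{2} e^{x} \cos^{2}{\left(x \right)} + C^{3} \cos^{3}{\left(x \right)}
So the left-hand side equals
  - A^{2} B e^{2 t} e^{x} + A^{2} C e^{2 t} \cos{\left(x \right)} + \frac{A^{2} e^{2 t}}{2} - 2 A B^{2} e^{t} e^{2 x} + \frac{A B e^{t} e^{x}}{2} + 2 A C^{2} e^{t} \cos^{2}{\left(x \right)} + \frac{A C e^{t} \cos{\left(x \right)}}{2} - B^{3} e^{3 x} - B^{2} C e^{2 x} \cos{\left(x \right)} + B C^{2} e^{x} \cos^{2}{\left(x \right)} + C^{3} \cos^{3}{\left(x \right)}
This must equal f(x, t) identically; expanded, f = - 2 e^{2 t} e^{x} - 3 e^{2 t} \cos{\left(x \right)} + \frac{e^{2 t}}{2} + 8 e^{t} e^{2 x} - e^{t} e^{x} - 18 e^{t} \cos^{2}{\left(x \right)} + \frac{3 e^{t} \cos{\left(x \right)}}{2} - 8 e^{3 x} + 12 e^{2 x} \cos{\left(x \right)} + 18 e^{x} \cos^{2}{\left(x \right)} - 27 \cos^{3}{\left(x \right)}.
Matching coefficients of the independent functions:
  [e^{t} e^{x}]:  \frac{A B}{2} = -1
  [e^{t} e^{2 x}]:  - 2 A B^{2} = 8
  [e^{t} \cos{\left(x \right)}]:  \frac{A C}{2} = \frac{3}{2}
  [e^{t} \cos^{2}{\left(x \right)}]:  2 A C^{2} = -18
  [e^{2 t} e^{x}]:  - A^{2} B = -2
  [e^{2 t} \cos{\left(x \right)}]:  A^{2} C = -3
  [e^{x} \cos^{2}{\left(x \right)}]:  B C^{2} = 18
  [e^{2 x} \cos{\left(x \right)}]:  - B^{2} C = 12
  [e^{2 t}]:  \frac{A^{2}}{2} = \frac{1}{2}
  [e^{3 x}]:  - B^{3} = -8
  [\cos^{3}{\left(x \right)}]:  C^{3} = -27
Solving: A = -1, B = 2, C = -3.
Check against the point condition:
  u(0, 0) = -2  ⟹  A + B + C = -2  ✓
Hence u(x, t) = - e^{t} + 2 e^{x} - 3 \cos{\left(x \right)}.

Answer: u(x, t) = - e^{t} + 2 e^{x} - 3 \cos{\left(x \right)}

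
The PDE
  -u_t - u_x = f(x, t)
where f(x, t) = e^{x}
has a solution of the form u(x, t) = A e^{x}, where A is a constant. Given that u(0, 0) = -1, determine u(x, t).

Substitute the ansatz u = A e^{x} into the left-hand side.
Derivatives of the ansatz:
  u_t = 0
  u_x = A e^{x}
Term by term:
  -u_t = 0
  -u_x = - A e^{x}
So the left-hand side equals
  - A e^{x}
This must equal f(x, t) = e^{x} identically.
Matching coefficients of the independent functions:
  [e^{x}]:  - A = 1
Solving: A = -1.
Check against the point condition:
  u(0, 0) = -1  ⟹  A = -1  ✓
Hence u(x, t) = - e^{x}.

Answer: u(x, t) = - e^{x}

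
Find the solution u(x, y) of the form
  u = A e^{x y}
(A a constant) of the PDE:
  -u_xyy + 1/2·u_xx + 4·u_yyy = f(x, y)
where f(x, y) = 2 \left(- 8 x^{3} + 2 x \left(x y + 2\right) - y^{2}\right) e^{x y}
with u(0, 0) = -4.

Answer: u(x, y) = - 4 e^{x y}

Derivation:
Substitute the ansatz u = A e^{x y} into the left-hand side.
Derivatives of the ansatz:
  u_xyy = A x^{2} y e^{x y} + 2 A x e^{x y}
  u_xx = A y^{2} e^{x y}
  u_yyy = A x^{3} e^{x y}
Term by term:
  -u_xyy = - A x^{2} y e^{x y} - 2 A x e^{x y}
  1/2·u_xx = \frac{A y^{2} e^{x y}}{2}
  4·u_yyy = 4 A x^{3} e^{x y}
So the left-hand side equals
  4 A x^{3} e^{x y} - A x^{2} y e^{x y} - 2 A x e^{x y} + \frac{A y^{2} e^{x y}}{2}
This must equal f(x, y) identically; expanded, f = - 16 x^{3} e^{x y} + 4 x^{2} y e^{x y} + 8 x e^{x y} - 2 y^{2} e^{x y}.
Matching coefficients of the independent functions:
  [x e^{x y}]:  - 2 A = 8
  [x^{3} e^{x y}]:  4 A = -16
  [y^{2} e^{x y}]:  \frac{A}{2} = -2
  [x^{2} y e^{x y}]:  - A = 4
Solving: A = -4.
Check against the point condition:
  u(0, 0) = -4  ⟹  A = -4  ✓
Hence u(x, y) = - 4 e^{x y}.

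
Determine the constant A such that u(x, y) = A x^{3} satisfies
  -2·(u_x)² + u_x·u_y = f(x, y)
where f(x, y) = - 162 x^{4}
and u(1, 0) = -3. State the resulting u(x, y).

Substitute the ansatz u = A x^{3} into the left-hand side.
Derivatives of the ansatz:
  u_x = 3 A x^{2}
  u_y = 0
Term by term:
  -2·(u_x)² = - 18 A^{2} x^{4}
  u_x·u_y = 0
So the left-hand side equals
  - 18 A^{2} x^{4}
This must equal f(x, y) = - 162 x^{4} identically.
Matching coefficients of the independent functions:
  [x^{4}]:  - 18 A^{2} = -162
These equations allow (A) = (-3) or (3).
Impose the point condition(s):
  u(1, 0) = -3  ⟹  A = -3
Only A = -3 satisfies everything.
Hence u(x, y) = - 3 x^{3}.

Answer: u(x, y) = - 3 x^{3}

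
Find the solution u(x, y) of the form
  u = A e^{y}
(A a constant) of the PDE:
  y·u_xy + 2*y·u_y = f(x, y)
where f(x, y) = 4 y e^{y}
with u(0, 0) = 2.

Substitute the ansatz u = A e^{y} into the left-hand side.
Derivatives of the ansatz:
  u_xy = 0
  u_y = A e^{y}
Term by term:
  y·u_xy = 0
  2*y·u_y = 2 A y e^{y}
So the left-hand side equals
  2 A y e^{y}
This must equal f(x, y) = 4 y e^{y} identically.
Matching coefficients of the independent functions:
  [y e^{y}]:  2 A = 4
Solving: A = 2.
Check against the point condition:
  u(0, 0) = 2  ⟹  A = 2  ✓
Hence u(x, y) = 2 e^{y}.

Answer: u(x, y) = 2 e^{y}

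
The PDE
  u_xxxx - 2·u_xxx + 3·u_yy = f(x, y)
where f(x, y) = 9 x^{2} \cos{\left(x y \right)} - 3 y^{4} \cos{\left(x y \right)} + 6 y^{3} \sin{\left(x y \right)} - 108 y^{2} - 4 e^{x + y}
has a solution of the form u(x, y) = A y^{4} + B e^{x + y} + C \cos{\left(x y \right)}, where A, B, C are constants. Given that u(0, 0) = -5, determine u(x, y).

Answer: u(x, y) = - 3 y^{4} - 2 e^{x + y} - 3 \cos{\left(x y \right)}

Derivation:
Substitute the ansatz u = A y^{4} + B e^{x + y} + C \cos{\left(x y \right)} into the left-hand side.
Derivatives of the ansatz:
  u_xxxx = B e^{x} e^{y} + C y^{4} \cos{\left(x y \right)}
  u_xxx = B e^{x} e^{y} + C y^{3} \sin{\left(x y \right)}
  u_yy = 12 A y^{2} + B e^{x} e^{y} - C x^{2} \cos{\left(x y \right)}
Term by term:
  u_xxxx = B e^{x} e^{y} + C y^{4} \cos{\left(x y \right)}
  -2·u_xxx = - 2 B e^{x} e^{y} - 2 C y^{3} \sin{\left(x y \right)}
  3·u_yy = 36 A y^{2} + 3 B e^{x} e^{y} - 3 C x^{2} \cos{\left(x y \right)}
So the left-hand side equals
  36 A y^{2} + 2 B e^{x} e^{y} - 3 C x^{2} \cos{\left(x y \right)} + C y^{4} \cos{\left(x y \right)} - 2 C y^{3} \sin{\left(x y \right)}
This must equal f(x, y) identically; expanded, f = 9 x^{2} \cos{\left(x y \right)} - 3 y^{4} \cos{\left(x y \right)} + 6 y^{3} \sin{\left(x y \right)} - 108 y^{2} - 4 e^{x} e^{y}.
Matching coefficients of the independent functions:
  [y^{2}]:  36 A = -108
  [x^{2} \cos{\left(x y \right)}]:  - 3 C = 9
  [y^{3} \sin{\left(x y \right)}]:  - 2 C = 6
  [y^{4} \cos{\left(x y \right)}]:  C = -3
  [e^{x} e^{y}]:  2 B = -4
Solving: A = -3, B = -2, C = -3.
Check against the point condition:
  u(0, 0) = -5  ⟹  B + C = -5  ✓
Hence u(x, y) = - 3 y^{4} - 2 e^{x + y} - 3 \cos{\left(x y \right)}.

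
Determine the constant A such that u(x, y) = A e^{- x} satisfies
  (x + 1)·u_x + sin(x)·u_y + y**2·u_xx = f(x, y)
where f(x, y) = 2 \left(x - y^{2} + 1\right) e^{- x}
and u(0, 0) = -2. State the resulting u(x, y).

Substitute the ansatz u = A e^{- x} into the left-hand side.
Derivatives of the ansatz:
  u_x = - A e^{- x}
  u_y = 0
  u_xx = A e^{- x}
Term by term:
  (x + 1)·u_x = - A x e^{- x} - A e^{- x}
  sin(x)·u_y = 0
  y**2·u_xx = A y^{2} e^{- x}
So the left-hand side equals
  - A x e^{- x} + A y^{2} e^{- x} - A e^{- x}
This must equal f(x, y) identically; expanded, f = 2 x e^{- x} - 2 y^{2} e^{- x} + 2 e^{- x}.
Matching coefficients of the independent functions:
  [x e^{- x}, e^{- x}]:  - A = 2
  [y^{2} e^{- x}]:  A = -2
Solving: A = -2.
Check against the point condition:
  u(0, 0) = -2  ⟹  A = -2  ✓
Hence u(x, y) = - 2 e^{- x}.

Answer: u(x, y) = - 2 e^{- x}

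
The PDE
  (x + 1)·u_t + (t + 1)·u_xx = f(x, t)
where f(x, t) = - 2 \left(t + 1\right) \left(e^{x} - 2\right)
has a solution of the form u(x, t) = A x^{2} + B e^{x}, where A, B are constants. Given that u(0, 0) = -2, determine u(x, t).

Answer: u(x, t) = 2 x^{2} - 2 e^{x}

Derivation:
Substitute the ansatz u = A x^{2} + B e^{x} into the left-hand side.
Derivatives of the ansatz:
  u_t = 0
  u_xx = 2 A + B e^{x}
Term by term:
  (x + 1)·u_t = 0
  (t + 1)·u_xx = 2 A t + 2 A + B t e^{x} + B e^{x}
So the left-hand side equals
  2 A t + 2 A + B t e^{x} + B e^{x}
This must equal f(x, t) identically; expanded, f = - 2 t e^{x} + 4 t - 2 e^{x} + 4.
Matching coefficients of the independent functions:
  [constant term, t]:  2 A = 4
  [t e^{x}, e^{x}]:  B = -2
Solving: A = 2, B = -2.
Check against the point condition:
  u(0, 0) = -2  ⟹  B = -2  ✓
Hence u(x, t) = 2 x^{2} - 2 e^{x}.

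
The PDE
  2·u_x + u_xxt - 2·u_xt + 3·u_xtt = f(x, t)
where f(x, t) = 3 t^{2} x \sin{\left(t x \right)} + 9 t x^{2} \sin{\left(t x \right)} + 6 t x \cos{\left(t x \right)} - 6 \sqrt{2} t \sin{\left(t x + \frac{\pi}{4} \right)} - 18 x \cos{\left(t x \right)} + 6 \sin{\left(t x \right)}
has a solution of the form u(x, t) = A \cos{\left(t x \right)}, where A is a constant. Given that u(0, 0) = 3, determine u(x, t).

Substitute the ansatz u = A \cos{\left(t x \right)} into the left-hand side.
Derivatives of the ansatz:
  u_x = - A t \sin{\left(t x \right)}
  u_xxt = A t^{2} x \sin{\left(t x \right)} - 2 A t \cos{\left(t x \right)}
  u_xt = - A t x \cos{\left(t x \right)} - A \sin{\left(t x \right)}
  u_xtt = A t x^{2} \sin{\left(t x \right)} - 2 A x \cos{\left(t x \right)}
Term by term:
  2·u_x = - 2 A t \sin{\left(t x \right)}
  u_xxt = A t^{2} x \sin{\left(t x \right)} - 2 A t \cos{\left(t x \right)}
  -2·u_xt = 2 A t x \cos{\left(t x \right)} + 2 A \sin{\left(t x \right)}
  3·u_xtt = 3 A t x^{2} \sin{\left(t x \right)} - 6 A x \cos{\left(t x \right)}
So the left-hand side equals
  A t^{2} x \sin{\left(t x \right)} + 3 A t x^{2} \sin{\left(t x \right)} + 2 A t x \cos{\left(t x \right)} - 2 A t \sin{\left(t x \right)} - 2 A t \cos{\left(t x \right)} - 6 A x \cos{\left(t x \right)} + 2 A \sin{\left(t x \right)}
This must equal f(x, t) identically; expanded, f = 3 t^{2} x \sin{\left(t x \right)} + 9 t x^{2} \sin{\left(t x \right)} + 6 t x \cos{\left(t x \right)} - 6 t \sin{\left(t x \right)} - 6 t \cos{\left(t x \right)} - 18 x \cos{\left(t x \right)} + 6 \sin{\left(t x \right)}.
Matching coefficients of the independent functions:
  [t \sin{\left(t x \right)}, t \cos{\left(t x \right)}]:  - 2 A = -6
  [x \cos{\left(t x \right)}]:  - 6 A = -18
  [t x \cos{\left(t x \right)}, \sin{\left(t x \right)}]:  2 A = 6
  [t x^{2} \sin{\left(t x \right)}]:  3 A = 9
  [t^{2} x \sin{\left(t x \right)}]:  A = 3
Solving: A = 3.
Check against the point condition:
  u(0, 0) = 3  ⟹  A = 3  ✓
Hence u(x, t) = 3 \cos{\left(t x \right)}.

Answer: u(x, t) = 3 \cos{\left(t x \right)}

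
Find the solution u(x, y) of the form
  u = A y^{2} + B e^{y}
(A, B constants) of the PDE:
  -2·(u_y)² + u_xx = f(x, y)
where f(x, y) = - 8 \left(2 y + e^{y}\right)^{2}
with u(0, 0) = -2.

Answer: u(x, y) = - 2 y^{2} - 2 e^{y}

Derivation:
Substitute the ansatz u = A y^{2} + B e^{y} into the left-hand side.
Derivatives of the ansatz:
  u_y = 2 A y + B e^{y}
  u_xx = 0
Term by term:
  -2·(u_y)² = - 8 A^{2} y^{2} - 8 A B y e^{y} - 2 B^{2} e^{2 y}
  u_xx = 0
So the left-hand side equals
  - 8 A^{2} y^{2} - 8 A B y e^{y} - 2 B^{2} e^{2 y}
This must equal f(x, y) identically; expanded, f = - 32 y^{2} - 32 y e^{y} - 8 e^{2 y}.
Matching coefficients of the independent functions:
  [y^{2}]:  - 8 A^{2} = -32
  [y e^{y}]:  - 8 A B = -32
  [e^{2 y}]:  - 2 B^{2} = -8
These equations allow (A, B) = (-2, -2) or (2, 2).
Impose the point condition(s):
  u(0, 0) = -2  ⟹  B = -2
Only A = -2, B = -2 satisfies everything.
Hence u(x, y) = - 2 y^{2} - 2 e^{y}.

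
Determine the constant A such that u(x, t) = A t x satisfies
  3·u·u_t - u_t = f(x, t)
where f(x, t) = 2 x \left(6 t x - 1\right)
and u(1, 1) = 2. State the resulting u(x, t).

Answer: u(x, t) = 2 t x

Derivation:
Substitute the ansatz u = A t x into the left-hand side.
Derivatives of the ansatz:
  u_t = A x
Term by term:
  3·u·u_t = 3 A^{2} t x^{2}
  -u_t = - A x
So the left-hand side equals
  3 A^{2} t x^{2} - A x
This must equal f(x, t) = 2 x \left(6 t x - 1\right) identically.
Matching coefficients of the independent functions:
  [x]:  - A = -2
  [t x^{2}]:  3 A^{2} = 12
Solving: A = 2.
Check against the point condition:
  u(1, 1) = 2  ⟹  A = 2  ✓
Hence u(x, t) = 2 t x.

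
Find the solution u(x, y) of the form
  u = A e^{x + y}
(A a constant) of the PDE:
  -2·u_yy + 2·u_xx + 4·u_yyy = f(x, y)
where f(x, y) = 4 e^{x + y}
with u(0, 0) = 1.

Substitute the ansatz u = A e^{x + y} into the left-hand side.
Derivatives of the ansatz:
  u_yy = A e^{x} e^{y}
  u_xx = A e^{x} e^{y}
  u_yyy = A e^{x} e^{y}
Term by term:
  -2·u_yy = - 2 A e^{x} e^{y}
  2·u_xx = 2 A e^{x} e^{y}
  4·u_yyy = 4 A e^{x} e^{y}
So the left-hand side equals
  4 A e^{x} e^{y}
This must equal f(x, y) identically; expanded, f = 4 e^{x} e^{y}.
Matching coefficients of the independent functions:
  [e^{x} e^{y}]:  4 A = 4
Solving: A = 1.
Check against the point condition:
  u(0, 0) = 1  ⟹  A = 1  ✓
Hence u(x, y) = e^{x + y}.

Answer: u(x, y) = e^{x + y}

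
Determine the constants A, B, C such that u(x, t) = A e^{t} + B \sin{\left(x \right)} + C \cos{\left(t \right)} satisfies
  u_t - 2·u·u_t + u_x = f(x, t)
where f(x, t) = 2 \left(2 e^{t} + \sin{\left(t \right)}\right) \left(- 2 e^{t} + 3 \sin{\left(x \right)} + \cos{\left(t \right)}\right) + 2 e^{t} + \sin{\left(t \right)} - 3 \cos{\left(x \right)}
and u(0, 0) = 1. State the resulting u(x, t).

Substitute the ansatz u = A e^{t} + B \sin{\left(x \right)} + C \cos{\left(t \right)} into the left-hand side.
Derivatives of the ansatz:
  u_t = A e^{t} - C \sin{\left(t \right)}
  u_x = B \cos{\left(x \right)}
Term by term:
  u_t = A e^{t} - C \sin{\left(t \right)}
  -2·u·u_t = - 2 A^{2} e^{2 t} - 2 A B e^{t} \sin{\left(x \right)} + 2 A C e^{t} \sin{\left(t \right)} - 2 A C e^{t} \cos{\left(t \right)} + 2 B C \sin{\left(t \right)} \sin{\left(x \right)} + 2 C^{2} \sin{\left(t \right)} \cos{\left(t \right)}
  u_x = B \cos{\left(x \right)}
So the left-hand side equals
  - 2 A^{2} e^{2 t} - 2 A B e^{t} \sin{\left(x \right)} + 2 A C e^{t} \sin{\left(t \right)} - 2 A C e^{t} \cos{\left(t \right)} + A e^{t} + 2 B C \sin{\left(t \right)} \sin{\left(x \right)} + B \cos{\left(x \right)} + 2 C^{2} \sin{\left(t \right)} \cos{\left(t \right)} - C \sin{\left(t \right)}
This must equal f(x, t) identically; expanded, f = - 8 e^{2 t} - 4 e^{t} \sin{\left(t \right)} + 12 e^{t} \sin{\left(x \right)} + 4 e^{t} \cos{\left(t \right)} + 2 e^{t} + 6 \sin{\left(t \right)} \sin{\left(x \right)} + 2 \sin{\left(t \right)} \cos{\left(t \right)} + \sin{\left(t \right)} - 3 \cos{\left(x \right)}.
Matching coefficients of the independent functions:
  [e^{t} \sin{\left(t \right)}]:  2 A C = -4
  [e^{t} \sin{\left(x \right)}]:  - 2 A B = 12
  [e^{t} \cos{\left(t \right)}]:  - 2 A C = 4
  [\sin{\left(t \right)} \sin{\left(x \right)}]:  2 B C = 6
  [\sin{\left(t \right)} \cos{\left(t \right)}]:  2 C^{2} = 2
  [e^{t}]:  A = 2
  [e^{2 t}]:  - 2 A^{2} = -8
  [\sin{\left(t \right)}]:  - C = 1
  [\cos{\left(x \right)}]:  B = -3
Solving: A = 2, B = -3, C = -1.
Check against the point condition:
  u(0, 0) = 1  ⟹  A + C = 1  ✓
Hence u(x, t) = 2 e^{t} - 3 \sin{\left(x \right)} - \cos{\left(t \right)}.

Answer: u(x, t) = 2 e^{t} - 3 \sin{\left(x \right)} - \cos{\left(t \right)}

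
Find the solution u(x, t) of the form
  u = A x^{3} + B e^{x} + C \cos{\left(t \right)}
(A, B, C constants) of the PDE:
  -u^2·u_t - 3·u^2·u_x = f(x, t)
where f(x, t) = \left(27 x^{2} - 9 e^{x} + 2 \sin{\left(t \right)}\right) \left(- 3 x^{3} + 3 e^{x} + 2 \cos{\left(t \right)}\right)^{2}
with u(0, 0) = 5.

Substitute the ansatz u = A x^{3} + B e^{x} + C \cos{\left(t \right)} into the left-hand side.
Derivatives of the ansatz:
  u_t = - C \sin{\left(t \right)}
  u_x = 3 A x^{2} + B e^{x}
Term by term:
  -u^2·u_t = A^{2} C x^{6} \sin{\left(t \right)} + 2 A B C x^{3} e^{x} \sin{\left(t \right)} + 2 A C^{2} x^{3} \sin{\left(t \right)} \cos{\left(t \right)} + B^{2} C e^{2 x} \sin{\left(t \right)} + 2 B C^{2} e^{x} \sin{\left(t \right)} \cos{\left(t \right)} + C^{3} \sin{\left(t \right)} \cos^{2}{\left(t \right)}
  -3·u^2·u_x = - 9 A^{3} x^{8} - 3 A^{2} B x^{6} e^{x} - 18 A^{2} B x^{5} e^{x} - 18 A^{2} C x^{5} \cos{\left(t \right)} - 6 A B^{2} x^{3} e^{2 x} - 9 A B^{2} x^{2} e^{2 x} - 6 A B C x^{3} e^{x} \cos{\left(t \right)} - 18 A B C x^{2} e^{x} \cos{\left(t \right)} - 9 A C^{2} x^{2} \cos^{2}{\left(t \right)} - 3 B^{3} e^{3 x} - 6 B^{2} C e^{2 x} \cos{\left(t \right)} - 3 B C^{2} e^{x} \cos^{2}{\left(t \right)}
So the left-hand side equals
  - 9 A^{3} x^{8} - 3 A^{2} B x^{6} e^{x} - 18 A^{2} B x^{5} e^{x} + A^{2} C x^{6} \sin{\left(t \right)} - 18 A^{2} C x^{5} \cos{\left(t \right)} - 6 A B^{2} x^{3} e^{2 x} - 9 A B^{2} x^{2} e^{2 x} + 2 A B C x^{3} e^{x} \sin{\left(t \right)} - 6 A B C x^{3} e^{x} \cos{\left(t \right)} - 18 A B C x^{2} e^{x} \cos{\left(t \right)} + 2 A C^{2} x^{3} \sin{\left(t \right)} \cos{\left(t \right)} - 9 A C^{2} x^{2} \cos^{2}{\left(t \right)} - 3 B^{3} e^{3 x} + B^{2} C e^{2 x} \sin{\left(t \right)} - 6 B^{2} C e^{2 x} \cos{\left(t \right)} + 2 B C^{2} e^{x} \sin{\left(t \right)} \cos{\left(t \right)} - 3 B C^{2} e^{x} \cos^{2}{\left(t \right)} + C^{3} \sin{\left(t \right)} \cos^{2}{\left(t \right)}
This must equal f(x, t) identically; expanded, f = 243 x^{8} - 81 x^{6} e^{x} + 18 x^{6} \sin{\left(t \right)} - 486 x^{5} e^{x} - 324 x^{5} \cos{\left(t \right)} + 162 x^{3} e^{2 x} - 36 x^{3} e^{x} \sin{\left(t \right)} + 108 x^{3} e^{x} \cos{\left(t \right)} - 24 x^{3} \sin{\left(t \right)} \cos{\left(t \right)} + 243 x^{2} e^{2 x} + 324 x^{2} e^{x} \cos{\left(t \right)} + 108 x^{2} \cos^{2}{\left(t \right)} - 81 e^{3 x} + 18 e^{2 x} \sin{\left(t \right)} - 108 e^{2 x} \cos{\left(t \right)} + 24 e^{x} \sin{\left(t \right)} \cos{\left(t \right)} - 36 e^{x} \cos^{2}{\left(t \right)} + 8 \sin{\left(t \right)} \cos^{2}{\left(t \right)}.
Matching coefficients of the independent functions:
(each divided by its leading coefficient; functions giving the same equation are listed together)
  [x^{8}]:  A^{3} + 27 = 0
  [x^{2} e^{2 x}, x^{3} e^{2 x}]:  A B^{2} + 27 = 0
  [x^{2} \cos^{2}{\left(t \right)}, x^{3} \sin{\left(t \right)} \cos{\left(t \right)}]:  A C^{2} + 12 = 0
  [x^{5} e^{x}, x^{6} e^{x}]:  A^{2} B - 27 = 0
  [x^{5} \cos{\left(t \right)}, x^{6} \sin{\left(t \right)}]:  A^{2} C - 18 = 0
  [e^{x} \cos^{2}{\left(t \right)}, e^{x} \sin{\left(t \right)} \cos{\left(t \right)}]:  B C^{2} - 12 = 0
  [e^{2 x} \sin{\left(t \right)}, e^{2 x} \cos{\left(t \right)}]:  B^{2} C - 18 = 0
  [\sin{\left(t \right)} \cos^{2}{\left(t \right)}]:  C^{3} - 8 = 0
  [x^{2} e^{x} \cos{\left(t \right)}, x^{3} e^{x} \sin{\left(t \right)}, x^{3} e^{x} \cos{\left(t \right)}]:  A B C + 18 = 0
  [e^{3 x}]:  B^{3} - 27 = 0
Solving: A = -3, B = 3, C = 2.
Check against the point condition:
  u(0, 0) = 5  ⟹  B + C = 5  ✓
Hence u(x, t) = - 3 x^{3} + 3 e^{x} + 2 \cos{\left(t \right)}.

Answer: u(x, t) = - 3 x^{3} + 3 e^{x} + 2 \cos{\left(t \right)}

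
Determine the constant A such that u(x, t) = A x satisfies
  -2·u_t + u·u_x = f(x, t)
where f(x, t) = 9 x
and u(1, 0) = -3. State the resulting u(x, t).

Substitute the ansatz u = A x into the left-hand side.
Derivatives of the ansatz:
  u_t = 0
  u_x = A
Term by term:
  -2·u_t = 0
  u·u_x = A^{2} x
So the left-hand side equals
  A^{2} x
This must equal f(x, t) = 9 x identically.
Matching coefficients of the independent functions:
  [x]:  A^{2} = 9
These equations allow (A) = (-3) or (3).
Impose the point condition(s):
  u(1, 0) = -3  ⟹  A = -3
Only A = -3 satisfies everything.
Hence u(x, t) = - 3 x.

Answer: u(x, t) = - 3 x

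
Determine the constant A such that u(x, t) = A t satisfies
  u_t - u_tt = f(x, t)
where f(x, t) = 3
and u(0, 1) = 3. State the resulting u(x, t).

Substitute the ansatz u = A t into the left-hand side.
Derivatives of the ansatz:
  u_t = A
  u_tt = 0
Term by term:
  u_t = A
  -u_tt = 0
So the left-hand side equals
  A
This must equal f(x, t) = 3 identically.
Matching coefficients of the independent functions:
  [constant term]:  A = 3
Solving: A = 3.
Check against the point condition:
  u(0, 1) = 3  ⟹  A = 3  ✓
Hence u(x, t) = 3 t.

Answer: u(x, t) = 3 t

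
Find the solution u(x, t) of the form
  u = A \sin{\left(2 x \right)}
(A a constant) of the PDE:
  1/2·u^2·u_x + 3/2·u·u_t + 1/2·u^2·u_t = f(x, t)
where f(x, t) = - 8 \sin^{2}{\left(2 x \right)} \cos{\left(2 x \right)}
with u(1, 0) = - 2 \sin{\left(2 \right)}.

Answer: u(x, t) = - 2 \sin{\left(2 x \right)}

Derivation:
Substitute the ansatz u = A \sin{\left(2 x \right)} into the left-hand side.
Derivatives of the ansatz:
  u_x = 2 A \cos{\left(2 x \right)}
  u_t = 0
Term by term:
  1/2·u^2·u_x = A^{3} \sin^{2}{\left(2 x \right)} \cos{\left(2 x \right)}
  3/2·u·u_t = 0
  1/2·u^2·u_t = 0
So the left-hand side equals
  A^{3} \sin^{2}{\left(2 x \right)} \cos{\left(2 x \right)}
This must equal f(x, t) = - 8 \sin^{2}{\left(2 x \right)} \cos{\left(2 x \right)} identically.
Matching coefficients of the independent functions:
  [\sin^{2}{\left(2 x \right)} \cos{\left(2 x \right)}]:  A^{3} = -8
Solving: A = -2.
Check against the point condition:
  u(1, 0) = - 2 \sin{\left(2 \right)}  ⟹  A \sin{\left(2 \right)} = - 2 \sin{\left(2 \right)}  ✓
Hence u(x, t) = - 2 \sin{\left(2 x \right)}.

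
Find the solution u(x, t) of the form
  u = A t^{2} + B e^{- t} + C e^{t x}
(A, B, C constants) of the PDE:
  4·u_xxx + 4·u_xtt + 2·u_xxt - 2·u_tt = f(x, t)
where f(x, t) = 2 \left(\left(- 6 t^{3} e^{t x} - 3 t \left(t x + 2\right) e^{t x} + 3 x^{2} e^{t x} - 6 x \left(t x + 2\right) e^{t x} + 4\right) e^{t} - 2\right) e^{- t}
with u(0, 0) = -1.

Substitute the ansatz u = A t^{2} + B e^{- t} + C e^{t x} into the left-hand side.
Derivatives of the ansatz:
  u_xxx = C t^{3} e^{t x}
  u_xtt = C t x^{2} e^{t x} + 2 C x e^{t x}
  u_xxt = C t^{2} x e^{t x} + 2 C t e^{t x}
  u_tt = 2 A + B e^{- t} + C x^{2} e^{t x}
Term by term:
  4·u_xxx = 4 C t^{3} e^{t x}
  4·u_xtt = 4 C t x^{2} e^{t x} + 8 C x e^{t x}
  2·u_xxt = 2 C t^{2} x e^{t x} + 4 C t e^{t x}
  -2·u_tt = - 4 A - 2 B e^{- t} - 2 C x^{2} e^{t x}
So the left-hand side equals
  - 4 A - 2 B e^{- t} + 4 C t^{3} e^{t x} + 2 C t^{2} x e^{t x} + 4 C t x^{2} e^{t x} + 4 C t e^{t x} - 2 C x^{2} e^{t x} + 8 C x e^{t x}
This must equal f(x, t) identically; expanded, f = - 12 t^{3} e^{t x} - 6 t^{2} x e^{t x} - 12 t x^{2} e^{t x} - 12 t e^{t x} + 6 x^{2} e^{t x} - 24 x e^{t x} + 8 - 4 e^{- t}.
Matching coefficients of the independent functions:
  [constant term]:  - 4 A = 8
  [t e^{t x}, t^{3} e^{t x}, t x^{2} e^{t x}]:  4 C = -12
  [x e^{t x}]:  8 C = -24
  [x^{2} e^{t x}]:  - 2 C = 6
  [t^{2} x e^{t x}]:  2 C = -6
  [e^{- t}]:  - 2 B = -4
Solving: A = -2, B = 2, C = -3.
Check against the point condition:
  u(0, 0) = -1  ⟹  B + C = -1  ✓
Hence u(x, t) = - 2 t^{2} - 3 e^{t x} + 2 e^{- t}.

Answer: u(x, t) = - 2 t^{2} - 3 e^{t x} + 2 e^{- t}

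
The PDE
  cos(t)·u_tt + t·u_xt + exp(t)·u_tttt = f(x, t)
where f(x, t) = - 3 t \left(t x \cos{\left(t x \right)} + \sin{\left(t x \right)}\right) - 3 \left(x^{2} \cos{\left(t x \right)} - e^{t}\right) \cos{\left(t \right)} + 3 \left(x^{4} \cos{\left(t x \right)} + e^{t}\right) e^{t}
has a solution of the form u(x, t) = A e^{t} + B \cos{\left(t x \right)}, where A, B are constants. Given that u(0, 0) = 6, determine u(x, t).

Substitute the ansatz u = A e^{t} + B \cos{\left(t x \right)} into the left-hand side.
Derivatives of the ansatz:
  u_tt = A e^{t} - B x^{2} \cos{\left(t x \right)}
  u_xt = - B t x \cos{\left(t x \right)} - B \sin{\left(t x \right)}
  u_tttt = A e^{t} + B x^{4} \cos{\left(t x \right)}
Term by term:
  cos(t)·u_tt = A e^{t} \cos{\left(t \right)} - B x^{2} \cos{\left(t \right)} \cos{\left(t x \right)}
  t·u_xt = - B t^{2} x \cos{\left(t x \right)} - B t \sin{\left(t x \right)}
  exp(t)·u_tttt = A e^{2 t} + B x^{4} e^{t} \cos{\left(t x \right)}
So the left-hand side equals
  A e^{2 t} + A e^{t} \cos{\left(t \right)} - B t^{2} x \cos{\left(t x \right)} - B t \sin{\left(t x \right)} + B x^{4} e^{t} \cos{\left(t x \right)} - B x^{2} \cos{\left(t \right)} \cos{\left(t x \right)}
This must equal f(x, t) identically; expanded, f = - 3 t^{2} x \cos{\left(t x \right)} - 3 t \sin{\left(t x \right)} + 3 x^{4} e^{t} \cos{\left(t x \right)} - 3 x^{2} \cos{\left(t \right)} \cos{\left(t x \right)} + 3 e^{2 t} + 3 e^{t} \cos{\left(t \right)}.
Matching coefficients of the independent functions:
  [t \sin{\left(t x \right)}, t^{2} x \cos{\left(t x \right)}, x^{2} \cos{\left(t \right)} \cos{\left(t x \right)}]:  - B = -3
  [e^{t} \cos{\left(t \right)}, e^{2 t}]:  A = 3
  [x^{4} e^{t} \cos{\left(t x \right)}]:  B = 3
Solving: A = 3, B = 3.
Check against the point condition:
  u(0, 0) = 6  ⟹  A + B = 6  ✓
Hence u(x, t) = 3 e^{t} + 3 \cos{\left(t x \right)}.

Answer: u(x, t) = 3 e^{t} + 3 \cos{\left(t x \right)}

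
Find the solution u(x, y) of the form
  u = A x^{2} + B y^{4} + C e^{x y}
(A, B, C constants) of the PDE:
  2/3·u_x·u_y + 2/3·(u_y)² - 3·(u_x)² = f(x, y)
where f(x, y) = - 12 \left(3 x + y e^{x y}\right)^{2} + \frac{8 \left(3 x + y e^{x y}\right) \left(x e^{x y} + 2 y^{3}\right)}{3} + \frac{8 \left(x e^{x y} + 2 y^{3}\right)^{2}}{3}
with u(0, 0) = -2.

Substitute the ansatz u = A x^{2} + B y^{4} + C e^{x y} into the left-hand side.
Derivatives of the ansatz:
  u_x = 2 A x + C y e^{x y}
  u_y = 4 B y^{3} + C x e^{x y}
Term by term:
  2/3·u_x·u_y = \frac{16 A B x y^{3}}{3} + \frac{4 A C x^{2} e^{x y}}{3} + \frac{8 B C y^{4} e^{x y}}{3} + \frac{2 C^{2} x y e^{2 x y}}{3}
  2/3·(u_y)² = \frac{32 B^{2} y^{6}}{3} + \frac{16 B C x y^{3} e^{x y}}{3} + \frac{2 C^{2} x^{2} e^{2 x y}}{3}
  -3·(u_x)² = - 12 A^{2} x^{2} - 12 A C x y e^{x y} - 3 C^{2} y^{2} e^{2 x y}
So the left-hand side equals
  - 12 A^{2} x^{2} + \frac{16 A B x y^{3}}{3} + \frac{4 A C x^{2} e^{x y}}{3} - 12 A C x y e^{x y} + \frac{32 B^{2} y^{6}}{3} + \frac{16 B C x y^{3} e^{x y}}{3} + \frac{8 B C y^{4} e^{x y}}{3} + \frac{2 C^{2} x^{2} e^{2 x y}}{3} + \frac{2 C^{2} x y e^{2 x y}}{3} - 3 C^{2} y^{2} e^{2 x y}
This must equal f(x, y) identically; expanded, f = \frac{8 x^{2} e^{2 x y}}{3} + 8 x^{2} e^{x y} - 108 x^{2} + \frac{32 x y^{3} e^{x y}}{3} + 16 x y^{3} + \frac{8 x y e^{2 x y}}{3} - 72 x y e^{x y} + \frac{32 y^{6}}{3} + \frac{16 y^{4} e^{x y}}{3} - 12 y^{2} e^{2 x y}.
Matching coefficients of the independent functions:
  [x^{2}]:  - 12 A^{2} = -108
  [y^{6}]:  \frac{32 B^{2}}{3} = \frac{32}{3}
  [x y^{3}]:  \frac{16 A B}{3} = 16
  [x^{2} e^{x y}]:  \frac{4 A C}{3} = 8
  [x^{2} e^{2 x y}, x y e^{2 x y}]:  \frac{2 C^{2}}{3} = \frac{8}{3}
  [y^{2} e^{2 x y}]:  - 3 C^{2} = -12
  [y^{4} e^{x y}]:  \frac{8 B C}{3} = \frac{16}{3}
  [x y e^{x y}]:  - 12 A C = -72
  [x y^{3} e^{x y}]:  \frac{16 B C}{3} = \frac{32}{3}
These equations allow (A, B, C) = (-3, -1, -2) or (3, 1, 2).
Impose the point condition(s):
  u(0, 0) = -2  ⟹  C = -2
Only A = -3, B = -1, C = -2 satisfies everything.
Hence u(x, y) = - 3 x^{2} - y^{4} - 2 e^{x y}.

Answer: u(x, y) = - 3 x^{2} - y^{4} - 2 e^{x y}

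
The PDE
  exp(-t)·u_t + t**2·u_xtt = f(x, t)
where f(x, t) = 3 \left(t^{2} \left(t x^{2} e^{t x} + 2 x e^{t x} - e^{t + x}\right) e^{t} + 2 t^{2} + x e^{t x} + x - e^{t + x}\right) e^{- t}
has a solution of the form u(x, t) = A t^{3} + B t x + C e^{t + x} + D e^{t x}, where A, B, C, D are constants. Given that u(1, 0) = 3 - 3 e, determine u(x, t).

Answer: u(x, t) = 2 t^{3} + 3 t x + 3 e^{t x} - 3 e^{t + x}

Derivation:
Substitute the ansatz u = A t^{3} + B t x + C e^{t + x} + D e^{t x} into the left-hand side.
Derivatives of the ansatz:
  u_t = 3 A t^{2} + B x + C e^{t} e^{x} + D x e^{t x}
  u_xtt = C e^{t} e^{x} + D t x^{2} e^{t x} + 2 D x e^{t x}
Term by term:
  exp(-t)·u_t = 3 A t^{2} e^{- t} + B x e^{- t} + C e^{x} + D x e^{- t} e^{t x}
  t**2·u_xtt = C t^{2} e^{t} e^{x} + D t^{3} x^{2} e^{t x} + 2 D t^{2} x e^{t x}
So the left-hand side equals
  3 A t^{2} e^{- t} + B x e^{- t} + C t^{2} e^{t} e^{x} + C e^{x} + D t^{3} x^{2} e^{t x} + 2 D t^{2} x e^{t x} + D x e^{- t} e^{t x}
This must equal f(x, t) identically; expanded, f = 3 t^{3} x^{2} e^{t x} + 6 t^{2} x e^{t x} - 3 t^{2} e^{t} e^{x} + 6 t^{2} e^{- t} + 3 x e^{- t} e^{t x} + 3 x e^{- t} - 3 e^{x}.
Matching coefficients of the independent functions:
  [t^{2} e^{- t}]:  3 A = 6
  [x e^{- t}]:  B = 3
  [t^{2} x e^{t x}]:  2 D = 6
  [t^{2} e^{t} e^{x}, e^{x}]:  C = -3
  [t^{3} x^{2} e^{t x}, x e^{- t} e^{t x}]:  D = 3
Solving: A = 2, B = 3, C = -3, D = 3.
Check against the point condition:
  u(1, 0) = 3 - 3 e  ⟹  e C + D = 3 - 3 e  ✓
Hence u(x, t) = 2 t^{3} + 3 t x + 3 e^{t x} - 3 e^{t + x}.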